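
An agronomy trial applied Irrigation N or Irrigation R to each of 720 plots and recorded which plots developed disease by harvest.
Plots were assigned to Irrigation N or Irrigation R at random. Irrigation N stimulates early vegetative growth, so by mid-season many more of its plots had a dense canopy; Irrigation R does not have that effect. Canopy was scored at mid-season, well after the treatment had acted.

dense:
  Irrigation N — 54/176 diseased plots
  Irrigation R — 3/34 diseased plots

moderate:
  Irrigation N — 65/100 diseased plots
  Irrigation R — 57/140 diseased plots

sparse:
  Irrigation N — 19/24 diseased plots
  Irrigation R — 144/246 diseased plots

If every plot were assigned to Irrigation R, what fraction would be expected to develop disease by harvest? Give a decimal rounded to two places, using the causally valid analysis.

0.49

Mid-season canopy here is a post-treatment variable shaped by the irrigation; conditioning on it would introduce bias rather than remove it. The overall comparison is the causal one.
So P(outcome | do(Irrigation R)) is just the pooled rate for Irrigation R: 204/420 = 0.486.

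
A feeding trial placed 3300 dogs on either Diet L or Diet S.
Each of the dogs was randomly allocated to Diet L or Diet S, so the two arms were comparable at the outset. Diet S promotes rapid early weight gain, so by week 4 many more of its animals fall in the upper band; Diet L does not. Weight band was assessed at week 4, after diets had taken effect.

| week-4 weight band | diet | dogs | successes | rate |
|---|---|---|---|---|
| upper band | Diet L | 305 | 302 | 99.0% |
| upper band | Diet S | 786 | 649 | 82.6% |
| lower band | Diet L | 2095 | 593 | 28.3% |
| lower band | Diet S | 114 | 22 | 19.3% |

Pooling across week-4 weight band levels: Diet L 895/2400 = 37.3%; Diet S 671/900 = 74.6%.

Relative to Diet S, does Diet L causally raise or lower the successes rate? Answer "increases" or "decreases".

Within every week-4 weight band level Diet L has the higher rate, yet pooled Diet S does — Simpson's reversal.
Stratifying would compare diets among dogs the diets themselves sorted into week-4 weight band groups — a form of selection on an intermediate. The unconditioned pooled rates give the total causal effect.
Pooled: Diet L 37.3% vs Diet S 74.6%; Diet S is higher overall.

decreases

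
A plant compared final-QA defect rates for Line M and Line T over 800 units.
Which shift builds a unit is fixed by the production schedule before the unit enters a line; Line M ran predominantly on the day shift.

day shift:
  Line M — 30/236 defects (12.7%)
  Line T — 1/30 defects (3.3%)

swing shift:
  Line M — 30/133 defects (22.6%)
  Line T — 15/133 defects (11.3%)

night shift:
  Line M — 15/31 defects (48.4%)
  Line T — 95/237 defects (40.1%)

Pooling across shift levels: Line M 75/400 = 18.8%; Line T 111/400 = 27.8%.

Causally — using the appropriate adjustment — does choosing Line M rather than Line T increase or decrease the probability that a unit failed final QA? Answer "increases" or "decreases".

Nothing the line does changes shift; the imbalance is an allocation artefact. With shift also predicting the outcome, the pooled figure is confounded, and the within-stratum comparison is the causal one.
Within each level — day shift: 12.7% vs 3.3%; swing shift: 22.6% vs 11.3%; night shift: 48.4% vs 40.1% — Line T is lower every time.

increases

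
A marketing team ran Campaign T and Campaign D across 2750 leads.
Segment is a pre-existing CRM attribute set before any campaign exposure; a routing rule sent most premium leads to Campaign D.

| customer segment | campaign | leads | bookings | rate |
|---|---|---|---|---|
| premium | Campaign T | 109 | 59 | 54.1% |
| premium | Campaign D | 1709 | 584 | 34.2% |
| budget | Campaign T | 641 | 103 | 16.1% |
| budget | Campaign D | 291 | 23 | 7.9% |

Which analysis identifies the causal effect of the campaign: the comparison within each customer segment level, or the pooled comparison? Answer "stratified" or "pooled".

Here customer segment is a common cause — it drives both which campaign a case falls under and the outcome. The crude comparison mixes populations; the stratum-specific rates are the causally relevant ones.
Within each level — premium: 54.1% vs 34.2%; budget: 16.1% vs 7.9% — Campaign T is higher every time.

stratified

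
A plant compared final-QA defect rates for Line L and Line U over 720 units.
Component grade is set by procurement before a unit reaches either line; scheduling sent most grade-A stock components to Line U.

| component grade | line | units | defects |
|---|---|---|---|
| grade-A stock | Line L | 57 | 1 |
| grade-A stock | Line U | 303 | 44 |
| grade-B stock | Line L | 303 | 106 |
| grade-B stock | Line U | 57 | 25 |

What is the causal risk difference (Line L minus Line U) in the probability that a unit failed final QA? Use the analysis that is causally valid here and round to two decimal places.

-0.11

Nothing the line does changes component grade; the imbalance is an allocation artefact. With component grade also predicting the outcome, the pooled figure is confounded, and the within-stratum comparison is the causal one.
Adjusting over the population distribution of component grade: 0.500·(0.018−0.145) + 0.500·(0.350−0.439) = -0.108.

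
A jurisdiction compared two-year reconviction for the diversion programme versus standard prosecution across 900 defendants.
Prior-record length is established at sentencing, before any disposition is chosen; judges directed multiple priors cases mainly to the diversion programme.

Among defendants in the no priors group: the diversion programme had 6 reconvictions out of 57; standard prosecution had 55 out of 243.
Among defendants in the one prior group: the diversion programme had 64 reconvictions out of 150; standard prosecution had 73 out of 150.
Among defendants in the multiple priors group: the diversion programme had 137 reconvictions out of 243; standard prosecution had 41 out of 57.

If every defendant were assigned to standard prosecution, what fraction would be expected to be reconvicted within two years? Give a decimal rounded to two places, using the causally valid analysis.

Within every prior-record length level the diversion programme has the lower rate, yet pooled standard prosecution does — Simpson's reversal.
The imbalance in prior-record length arose from how defendants were allocated, not from anything the disposition did; and prior-record length independently affects the outcome. The pooled gap is confounded — condition on prior-record length.
Standardising standard prosecution to the population prior-record length mix: 0.333·55/243 + 0.333·73/150 + 0.333·41/57 = 0.477.

0.48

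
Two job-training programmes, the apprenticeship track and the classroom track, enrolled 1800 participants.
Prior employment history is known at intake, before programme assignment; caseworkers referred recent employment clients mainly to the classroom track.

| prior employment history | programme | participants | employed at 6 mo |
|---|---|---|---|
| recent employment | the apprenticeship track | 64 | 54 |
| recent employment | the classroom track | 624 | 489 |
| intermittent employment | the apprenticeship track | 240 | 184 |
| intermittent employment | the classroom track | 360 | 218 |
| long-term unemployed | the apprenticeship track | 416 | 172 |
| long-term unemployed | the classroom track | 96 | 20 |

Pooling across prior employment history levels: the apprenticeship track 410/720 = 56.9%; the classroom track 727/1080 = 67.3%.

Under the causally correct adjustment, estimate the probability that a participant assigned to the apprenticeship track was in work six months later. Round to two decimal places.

Prior employment history satisfies the back-door criterion: it is not a descendant of the programme, and it blocks the spurious path from programme to outcome. Adjusting for it (i.e., using the within-prior employment history rates) gives the causal effect.
Standardising the apprenticeship track to the population prior employment history mix: 0.382·54/64 + 0.333·184/240 + 0.284·172/416 = 0.696.

0.70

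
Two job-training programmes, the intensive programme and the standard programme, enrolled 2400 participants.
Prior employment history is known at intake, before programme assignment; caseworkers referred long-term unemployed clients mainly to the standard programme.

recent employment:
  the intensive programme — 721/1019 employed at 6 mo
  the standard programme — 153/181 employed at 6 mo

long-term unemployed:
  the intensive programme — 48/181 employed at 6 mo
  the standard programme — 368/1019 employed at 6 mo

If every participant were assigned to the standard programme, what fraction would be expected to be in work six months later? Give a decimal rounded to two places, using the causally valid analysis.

The imbalance in prior employment history arose from how participants were allocated, not from anything the programme did; and prior employment history independently affects the outcome. The pooled gap is confounded — condition on prior employment history.
Standardising the standard programme to the population prior employment history mix: 0.500·153/181 + 0.500·368/1019 = 0.603.

0.60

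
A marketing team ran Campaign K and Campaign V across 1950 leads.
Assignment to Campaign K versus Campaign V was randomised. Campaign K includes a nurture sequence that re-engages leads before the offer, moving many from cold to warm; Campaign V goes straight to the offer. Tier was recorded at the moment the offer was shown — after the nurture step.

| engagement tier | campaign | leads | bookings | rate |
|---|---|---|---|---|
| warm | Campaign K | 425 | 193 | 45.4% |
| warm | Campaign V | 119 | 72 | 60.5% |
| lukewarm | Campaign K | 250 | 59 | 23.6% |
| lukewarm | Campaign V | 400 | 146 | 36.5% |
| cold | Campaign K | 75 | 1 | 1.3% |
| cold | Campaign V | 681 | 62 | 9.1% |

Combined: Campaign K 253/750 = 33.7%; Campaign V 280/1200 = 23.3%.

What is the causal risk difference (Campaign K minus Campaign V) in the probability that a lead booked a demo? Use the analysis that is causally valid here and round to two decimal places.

The engagement tier-specific comparison favours Campaign V throughout, but the pooled figures favour Campaign K. The question is whether to condition on engagement tier.
Engagement tier lies on the pathway campaign → engagement tier → outcome, so adjusting for it blocks the indirect effect. For the total causal effect of campaign, use the unadjusted pooled rates.
The causal difference is the pooled difference: 0.337 − 0.233 = +0.104.

+0.10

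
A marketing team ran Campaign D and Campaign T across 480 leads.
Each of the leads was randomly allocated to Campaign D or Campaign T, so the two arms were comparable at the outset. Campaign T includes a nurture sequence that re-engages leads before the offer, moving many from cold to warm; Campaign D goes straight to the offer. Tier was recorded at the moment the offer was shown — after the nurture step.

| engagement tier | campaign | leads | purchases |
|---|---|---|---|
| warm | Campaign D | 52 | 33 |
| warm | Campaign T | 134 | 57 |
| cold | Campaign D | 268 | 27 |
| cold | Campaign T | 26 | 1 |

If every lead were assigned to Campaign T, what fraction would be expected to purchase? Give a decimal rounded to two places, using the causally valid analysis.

0.36

Campaign D is higher inside every engagement tier stratum but Campaign T is higher in aggregate. Whether to stratify depends on how engagement tier relates to the campaign.
Because the campaign influences engagement tier, engagement tier is a post-treatment mediator, not a confounder. Stratifying on it would bias the estimate; the causal effect is the crude pooled difference.
So P(outcome | do(Campaign T)) is just the pooled rate for Campaign T: 58/160 = 0.362.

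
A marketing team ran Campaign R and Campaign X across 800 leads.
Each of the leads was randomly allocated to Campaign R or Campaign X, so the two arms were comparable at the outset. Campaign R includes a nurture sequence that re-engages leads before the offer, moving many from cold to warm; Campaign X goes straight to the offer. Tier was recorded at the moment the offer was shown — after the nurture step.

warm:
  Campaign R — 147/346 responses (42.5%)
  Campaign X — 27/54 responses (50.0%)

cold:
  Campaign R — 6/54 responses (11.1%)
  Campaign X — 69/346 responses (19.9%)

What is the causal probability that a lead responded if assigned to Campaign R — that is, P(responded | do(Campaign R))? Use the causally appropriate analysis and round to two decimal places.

The stratified and pooled comparisons disagree (Campaign X wins within each engagement tier; Campaign R wins overall), so the answer turns on the causal role of engagement tier.
Because the campaign influences engagement tier, engagement tier is a post-treatment mediator, not a confounder. Stratifying on it would bias the estimate; the causal effect is the crude pooled difference.
So P(outcome | do(Campaign R)) is just the pooled rate for Campaign R: 153/400 = 0.383.

0.38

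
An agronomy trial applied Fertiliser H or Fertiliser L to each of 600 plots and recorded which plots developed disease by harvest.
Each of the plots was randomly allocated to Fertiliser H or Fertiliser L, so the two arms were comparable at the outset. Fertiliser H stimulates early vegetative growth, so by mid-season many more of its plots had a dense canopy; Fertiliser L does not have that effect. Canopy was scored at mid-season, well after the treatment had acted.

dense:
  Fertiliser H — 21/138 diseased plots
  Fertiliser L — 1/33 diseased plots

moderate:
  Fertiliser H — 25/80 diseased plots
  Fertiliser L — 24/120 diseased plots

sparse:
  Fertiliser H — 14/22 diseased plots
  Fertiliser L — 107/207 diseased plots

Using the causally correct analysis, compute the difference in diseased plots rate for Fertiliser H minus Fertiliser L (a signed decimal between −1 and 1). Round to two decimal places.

The mid-season canopy-specific comparison favours Fertiliser L throughout, but the pooled figures favour Fertiliser H. The question is whether to condition on mid-season canopy.
Mid-season canopy here is a post-treatment variable shaped by the fertiliser; conditioning on it would introduce bias rather than remove it. The overall comparison is the causal one.
The causal difference is the pooled difference: 0.250 − 0.367 = -0.117.

-0.12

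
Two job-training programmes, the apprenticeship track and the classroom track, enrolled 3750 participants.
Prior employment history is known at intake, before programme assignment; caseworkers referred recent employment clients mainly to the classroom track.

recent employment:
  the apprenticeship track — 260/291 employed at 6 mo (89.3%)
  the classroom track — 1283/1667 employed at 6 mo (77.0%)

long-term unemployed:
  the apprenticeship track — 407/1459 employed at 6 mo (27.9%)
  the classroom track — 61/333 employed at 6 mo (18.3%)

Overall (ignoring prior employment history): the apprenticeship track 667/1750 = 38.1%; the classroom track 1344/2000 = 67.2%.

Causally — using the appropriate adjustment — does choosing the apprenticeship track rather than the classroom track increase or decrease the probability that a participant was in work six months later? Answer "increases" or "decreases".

The stratified and pooled comparisons disagree (the apprenticeship track wins within each prior employment history; the classroom track wins overall), so the answer turns on the causal role of prior employment history.
Prior employment history satisfies the back-door criterion: it is not a descendant of the programme, and it blocks the spurious path from programme to outcome. Adjusting for it (i.e., using the within-prior employment history rates) gives the causal effect.
Within each level — recent employment: 89.3% vs 77.0%; long-term unemployed: 27.9% vs 18.3% — the apprenticeship track is higher every time.

increases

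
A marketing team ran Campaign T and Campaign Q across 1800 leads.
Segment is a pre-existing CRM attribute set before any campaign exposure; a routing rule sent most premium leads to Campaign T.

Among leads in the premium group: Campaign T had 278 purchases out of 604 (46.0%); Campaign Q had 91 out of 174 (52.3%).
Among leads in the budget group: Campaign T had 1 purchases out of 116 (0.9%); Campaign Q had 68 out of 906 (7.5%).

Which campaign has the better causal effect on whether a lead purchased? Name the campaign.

Campaign Q

Customer segment satisfies the back-door criterion: it is not a descendant of the campaign, and it blocks the spurious path from campaign to outcome. Adjusting for it (i.e., using the within-customer segment rates) gives the causal effect.
Within each level — premium: 46.0% vs 52.3%; budget: 0.9% vs 7.5% — Campaign Q is higher every time.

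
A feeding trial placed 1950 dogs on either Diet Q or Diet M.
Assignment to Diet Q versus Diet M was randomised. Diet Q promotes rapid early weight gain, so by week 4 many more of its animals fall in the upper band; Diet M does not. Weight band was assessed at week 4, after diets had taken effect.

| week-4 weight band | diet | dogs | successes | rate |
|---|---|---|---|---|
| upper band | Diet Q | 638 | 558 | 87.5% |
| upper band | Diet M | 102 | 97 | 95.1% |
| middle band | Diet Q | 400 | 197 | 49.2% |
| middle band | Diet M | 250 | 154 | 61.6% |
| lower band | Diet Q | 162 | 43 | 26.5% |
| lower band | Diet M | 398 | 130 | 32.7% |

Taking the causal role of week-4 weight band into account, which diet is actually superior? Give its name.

Diet Q

Because the diet influences week-4 weight band, week-4 weight band is a post-treatment mediator, not a confounder. Stratifying on it would bias the estimate; the causal effect is the crude pooled difference.
Pooled: Diet Q 66.5% vs Diet M 50.8%; Diet Q is higher overall.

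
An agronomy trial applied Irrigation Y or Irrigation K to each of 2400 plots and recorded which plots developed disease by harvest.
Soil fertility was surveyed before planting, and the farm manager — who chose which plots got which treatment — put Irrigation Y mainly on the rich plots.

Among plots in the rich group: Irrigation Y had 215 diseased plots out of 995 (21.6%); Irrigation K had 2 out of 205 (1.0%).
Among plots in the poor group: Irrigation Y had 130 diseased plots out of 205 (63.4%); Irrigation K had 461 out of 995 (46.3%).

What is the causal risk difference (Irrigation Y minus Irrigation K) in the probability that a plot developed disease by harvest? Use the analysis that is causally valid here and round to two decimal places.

+0.19

The soil fertility-specific comparison favours Irrigation K throughout, but the pooled figures favour Irrigation Y. The question is whether to condition on soil fertility.
The imbalance in soil fertility arose from how plots were allocated, not from anything the irrigation did; and soil fertility independently affects the outcome. The pooled gap is confounded — condition on soil fertility.
Adjusting over the population distribution of soil fertility: 0.500·(0.216−0.010) + 0.500·(0.634−0.463) = +0.189.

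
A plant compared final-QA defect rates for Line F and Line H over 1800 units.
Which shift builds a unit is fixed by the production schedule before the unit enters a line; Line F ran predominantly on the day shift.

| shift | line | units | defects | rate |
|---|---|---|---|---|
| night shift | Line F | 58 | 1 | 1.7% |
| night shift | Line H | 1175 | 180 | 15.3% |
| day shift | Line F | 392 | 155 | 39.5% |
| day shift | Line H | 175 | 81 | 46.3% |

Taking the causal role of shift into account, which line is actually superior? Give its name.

Line F

Since shift is a pre-existing factor (not a product of the line) and it affects the outcome on its own, it is a confounder. The stratified rates, not the pooled rate, identify the causal effect.
Within each level — night shift: 1.7% vs 15.3%; day shift: 39.5% vs 46.3% — Line F is lower every time.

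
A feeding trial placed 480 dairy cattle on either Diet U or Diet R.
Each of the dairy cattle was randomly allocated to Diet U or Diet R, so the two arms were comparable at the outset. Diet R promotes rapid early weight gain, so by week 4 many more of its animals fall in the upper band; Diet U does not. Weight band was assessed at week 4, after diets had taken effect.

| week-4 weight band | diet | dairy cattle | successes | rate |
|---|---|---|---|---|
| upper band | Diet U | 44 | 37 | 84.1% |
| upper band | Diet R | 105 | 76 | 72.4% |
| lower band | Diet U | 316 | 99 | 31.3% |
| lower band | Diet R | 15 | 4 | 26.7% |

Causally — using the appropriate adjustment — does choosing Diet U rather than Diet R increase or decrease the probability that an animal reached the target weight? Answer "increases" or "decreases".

decreases

The week-4 weight band-specific comparison favours Diet U throughout, but the pooled figures favour Diet R. The question is whether to condition on week-4 weight band.
Week-4 weight band here is a post-treatment variable shaped by the diet; conditioning on it would introduce bias rather than remove it. The overall comparison is the causal one.
Pooled: Diet U 37.8% vs Diet R 66.7%; Diet R is higher overall.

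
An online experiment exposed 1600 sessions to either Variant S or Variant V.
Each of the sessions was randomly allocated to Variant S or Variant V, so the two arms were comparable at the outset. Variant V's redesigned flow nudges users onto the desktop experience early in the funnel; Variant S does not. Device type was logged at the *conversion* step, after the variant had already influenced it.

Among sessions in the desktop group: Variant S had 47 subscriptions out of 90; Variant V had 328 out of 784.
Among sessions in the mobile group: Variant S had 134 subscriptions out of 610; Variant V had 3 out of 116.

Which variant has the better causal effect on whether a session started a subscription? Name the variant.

Variant V

Variant S is higher inside every device type stratum but Variant V is higher in aggregate. Whether to stratify depends on how device type relates to the variant.
The distribution of device type is itself part of what the variant does — it is an intermediate outcome. Holding it fixed would remove that part of the effect; the total effect is the pooled difference.
Pooled: Variant S 25.9% vs Variant V 36.8%; Variant V is higher overall.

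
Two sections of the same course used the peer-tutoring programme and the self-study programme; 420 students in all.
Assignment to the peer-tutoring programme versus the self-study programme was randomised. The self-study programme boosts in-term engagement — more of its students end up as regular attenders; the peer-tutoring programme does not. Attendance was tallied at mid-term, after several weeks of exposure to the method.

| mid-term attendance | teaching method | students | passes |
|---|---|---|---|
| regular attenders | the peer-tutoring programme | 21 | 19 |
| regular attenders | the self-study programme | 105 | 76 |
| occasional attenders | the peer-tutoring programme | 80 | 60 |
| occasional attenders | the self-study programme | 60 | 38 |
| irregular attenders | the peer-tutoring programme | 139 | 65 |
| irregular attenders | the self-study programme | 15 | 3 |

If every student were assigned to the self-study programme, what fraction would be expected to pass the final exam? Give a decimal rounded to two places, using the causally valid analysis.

0.65

The mid-term attendance-specific comparison favours the peer-tutoring programme throughout, but the pooled figures favour the self-study programme. The question is whether to condition on mid-term attendance.
Mid-term attendance is downstream of the teaching method. One should not condition on a consequence of treatment, so the overall rates are the right comparison.
So P(outcome | do(the self-study programme)) is just the pooled rate for the self-study programme: 117/180 = 0.650.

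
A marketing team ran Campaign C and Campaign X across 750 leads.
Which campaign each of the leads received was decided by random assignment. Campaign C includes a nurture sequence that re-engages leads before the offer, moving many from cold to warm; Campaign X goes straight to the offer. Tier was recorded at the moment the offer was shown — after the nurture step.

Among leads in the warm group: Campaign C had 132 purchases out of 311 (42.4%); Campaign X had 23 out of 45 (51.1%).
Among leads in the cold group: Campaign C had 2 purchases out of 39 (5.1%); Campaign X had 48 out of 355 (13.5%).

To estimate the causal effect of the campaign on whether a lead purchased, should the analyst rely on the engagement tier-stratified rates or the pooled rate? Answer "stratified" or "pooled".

Because the campaign influences engagement tier, engagement tier is a post-treatment mediator, not a confounder. Stratifying on it would bias the estimate; the causal effect is the crude pooled difference.
Pooled: Campaign C 38.3% vs Campaign X 17.8%; Campaign C is higher overall.

pooled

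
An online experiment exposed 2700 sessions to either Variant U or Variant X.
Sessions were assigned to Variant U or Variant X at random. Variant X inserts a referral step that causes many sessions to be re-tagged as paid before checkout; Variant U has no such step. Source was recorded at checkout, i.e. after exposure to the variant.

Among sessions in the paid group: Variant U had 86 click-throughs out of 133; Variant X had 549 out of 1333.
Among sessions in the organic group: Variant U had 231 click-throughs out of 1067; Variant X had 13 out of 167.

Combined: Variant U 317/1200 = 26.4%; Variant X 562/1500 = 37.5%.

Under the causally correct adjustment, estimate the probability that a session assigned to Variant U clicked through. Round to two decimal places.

Traffic source is downstream of the variant. One should not condition on a consequence of treatment, so the overall rates are the right comparison.
So P(outcome | do(Variant U)) is just the pooled rate for Variant U: 317/1200 = 0.264.

0.26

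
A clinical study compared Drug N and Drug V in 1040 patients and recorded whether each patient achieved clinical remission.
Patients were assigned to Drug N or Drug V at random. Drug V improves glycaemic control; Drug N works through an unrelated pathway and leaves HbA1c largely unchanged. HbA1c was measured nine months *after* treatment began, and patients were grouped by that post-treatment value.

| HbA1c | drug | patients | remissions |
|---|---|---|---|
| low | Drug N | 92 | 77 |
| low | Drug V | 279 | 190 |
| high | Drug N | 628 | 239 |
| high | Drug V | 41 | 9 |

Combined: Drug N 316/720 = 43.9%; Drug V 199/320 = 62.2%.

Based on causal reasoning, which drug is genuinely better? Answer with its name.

HbA1c is downstream of the drug. One should not condition on a consequence of treatment, so the overall rates are the right comparison.
Pooled: Drug N 43.9% vs Drug V 62.2%; Drug V is higher overall.

Drug V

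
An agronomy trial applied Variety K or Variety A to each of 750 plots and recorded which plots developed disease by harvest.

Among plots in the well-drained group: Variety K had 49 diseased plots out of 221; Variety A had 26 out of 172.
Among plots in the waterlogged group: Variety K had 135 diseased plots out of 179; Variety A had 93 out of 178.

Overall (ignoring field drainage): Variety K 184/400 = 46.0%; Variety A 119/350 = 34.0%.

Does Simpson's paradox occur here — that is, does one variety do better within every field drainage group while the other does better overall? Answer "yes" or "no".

Within each field drainage level (well-drained 22.2% vs 15.1%; waterlogged 75.4% vs 52.2%), Variety A has the lower rate every time. Pooled: 46.0% vs 34.0% — Variety A has the lower rate overall. They agree.

no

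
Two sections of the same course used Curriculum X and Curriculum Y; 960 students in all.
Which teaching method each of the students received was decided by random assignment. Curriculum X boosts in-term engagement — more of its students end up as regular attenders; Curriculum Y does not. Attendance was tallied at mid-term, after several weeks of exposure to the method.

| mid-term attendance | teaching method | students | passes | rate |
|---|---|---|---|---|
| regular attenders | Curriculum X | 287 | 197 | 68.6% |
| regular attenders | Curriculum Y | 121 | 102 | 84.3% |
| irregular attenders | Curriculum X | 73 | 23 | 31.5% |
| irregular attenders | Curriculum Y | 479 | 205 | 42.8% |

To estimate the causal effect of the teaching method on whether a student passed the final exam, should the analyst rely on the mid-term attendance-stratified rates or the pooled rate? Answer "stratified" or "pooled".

pooled

The stratified and pooled comparisons disagree (Curriculum Y wins within each mid-term attendance; Curriculum X wins overall), so the answer turns on the causal role of mid-term attendance.
Stratifying would compare teaching methods among students the teaching methods themselves sorted into mid-term attendance groups — a form of selection on an intermediate. The unconditioned pooled rates give the total causal effect.
Pooled: Curriculum X 61.1% vs Curriculum Y 51.2%; Curriculum X is higher overall.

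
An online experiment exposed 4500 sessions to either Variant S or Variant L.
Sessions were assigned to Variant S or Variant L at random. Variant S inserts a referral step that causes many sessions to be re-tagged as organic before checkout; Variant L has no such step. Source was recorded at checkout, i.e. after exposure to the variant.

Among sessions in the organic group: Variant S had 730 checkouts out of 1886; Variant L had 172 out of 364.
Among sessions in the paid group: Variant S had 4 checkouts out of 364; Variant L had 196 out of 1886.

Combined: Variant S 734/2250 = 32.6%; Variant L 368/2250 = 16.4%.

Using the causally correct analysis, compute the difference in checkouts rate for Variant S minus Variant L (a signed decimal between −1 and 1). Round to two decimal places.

+0.16

Variant L is higher inside every traffic source stratum but Variant S is higher in aggregate. Whether to stratify depends on how traffic source relates to the variant.
Stratifying would compare variants among sessions the variants themselves sorted into traffic source groups — a form of selection on an intermediate. The unconditioned pooled rates give the total causal effect.
The causal difference is the pooled difference: 0.326 − 0.164 = +0.163.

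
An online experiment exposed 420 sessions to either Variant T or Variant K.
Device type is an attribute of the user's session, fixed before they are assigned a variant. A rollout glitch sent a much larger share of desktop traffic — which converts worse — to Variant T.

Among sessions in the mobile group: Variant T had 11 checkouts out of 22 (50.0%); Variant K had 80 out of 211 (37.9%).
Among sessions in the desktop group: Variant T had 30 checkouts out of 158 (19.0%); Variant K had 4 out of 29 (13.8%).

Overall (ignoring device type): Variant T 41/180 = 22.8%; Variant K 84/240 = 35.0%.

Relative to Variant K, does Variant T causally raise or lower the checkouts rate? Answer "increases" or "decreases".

The device type-specific comparison favours Variant T throughout, but the pooled figures favour Variant K. The question is whether to condition on device type.
Device type is set before the variant has any effect — it is not caused by the variant — and it independently drives the outcome. That makes it a confounder, so the causal comparison is within device type levels.
Within each level — mobile: 50.0% vs 37.9%; desktop: 19.0% vs 13.8% — Variant T is higher every time.

increases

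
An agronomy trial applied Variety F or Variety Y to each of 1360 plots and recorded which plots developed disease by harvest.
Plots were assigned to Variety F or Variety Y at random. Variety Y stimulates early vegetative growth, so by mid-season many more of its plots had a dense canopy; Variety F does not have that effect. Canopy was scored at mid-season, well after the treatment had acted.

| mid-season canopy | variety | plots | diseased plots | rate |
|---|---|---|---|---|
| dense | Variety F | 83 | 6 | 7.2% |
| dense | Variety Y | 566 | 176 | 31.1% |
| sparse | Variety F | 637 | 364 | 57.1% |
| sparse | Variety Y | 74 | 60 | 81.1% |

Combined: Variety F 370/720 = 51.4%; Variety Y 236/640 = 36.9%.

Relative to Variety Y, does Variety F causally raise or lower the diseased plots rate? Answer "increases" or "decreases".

increases

Mid-season canopy here is a post-treatment variable shaped by the variety; conditioning on it would introduce bias rather than remove it. The overall comparison is the causal one.
Pooled: Variety F 51.4% vs Variety Y 36.9%; Variety Y is lower overall.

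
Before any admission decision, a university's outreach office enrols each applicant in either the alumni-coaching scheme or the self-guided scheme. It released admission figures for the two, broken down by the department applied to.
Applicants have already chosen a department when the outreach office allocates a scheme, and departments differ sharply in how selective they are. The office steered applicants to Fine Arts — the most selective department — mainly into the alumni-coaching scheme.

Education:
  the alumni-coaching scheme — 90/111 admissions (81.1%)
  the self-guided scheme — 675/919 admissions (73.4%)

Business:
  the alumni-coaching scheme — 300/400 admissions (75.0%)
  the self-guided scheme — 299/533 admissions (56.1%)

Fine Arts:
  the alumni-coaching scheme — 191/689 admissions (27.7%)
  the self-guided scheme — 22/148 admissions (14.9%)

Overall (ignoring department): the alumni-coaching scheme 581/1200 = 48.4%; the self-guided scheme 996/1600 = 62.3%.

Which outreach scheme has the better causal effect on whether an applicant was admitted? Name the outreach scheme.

Department is set before the outreach scheme has any effect — it is not caused by the outreach scheme — and it independently drives the outcome. That makes it a confounder, so the causal comparison is within department levels.
Within each level — Education: 81.1% vs 73.4%; Business: 75.0% vs 56.1%; Fine Arts: 27.7% vs 14.9% — the alumni-coaching scheme is higher every time.

the alumni-coaching scheme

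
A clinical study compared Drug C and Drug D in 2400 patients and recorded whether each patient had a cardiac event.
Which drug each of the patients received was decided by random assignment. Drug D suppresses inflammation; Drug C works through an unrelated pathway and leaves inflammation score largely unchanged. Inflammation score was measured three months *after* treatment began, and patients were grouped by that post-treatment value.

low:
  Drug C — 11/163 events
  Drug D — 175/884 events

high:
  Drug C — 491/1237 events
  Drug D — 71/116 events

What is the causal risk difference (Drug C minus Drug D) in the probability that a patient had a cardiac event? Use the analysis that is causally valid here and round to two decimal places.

Inflammation score lies on the pathway drug → inflammation score → outcome, so adjusting for it blocks the indirect effect. For the total causal effect of drug, use the unadjusted pooled rates.
The causal difference is the pooled difference: 0.359 − 0.246 = +0.113.

+0.11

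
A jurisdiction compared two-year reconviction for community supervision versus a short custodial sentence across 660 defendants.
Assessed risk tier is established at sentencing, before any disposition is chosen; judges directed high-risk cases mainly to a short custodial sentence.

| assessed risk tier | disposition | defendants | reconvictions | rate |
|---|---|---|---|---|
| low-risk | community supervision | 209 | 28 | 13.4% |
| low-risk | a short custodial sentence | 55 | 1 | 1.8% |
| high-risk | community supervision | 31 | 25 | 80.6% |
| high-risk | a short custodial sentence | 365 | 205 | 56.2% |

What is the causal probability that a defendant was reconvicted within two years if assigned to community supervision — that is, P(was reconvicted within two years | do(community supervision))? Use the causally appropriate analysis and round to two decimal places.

0.54

Since assessed risk tier is a pre-existing factor (not a product of the disposition) and it affects the outcome on its own, it is a confounder. The stratified rates, not the pooled rate, identify the causal effect.
Standardising community supervision to the population assessed risk tier mix: 0.400·28/209 + 0.600·25/31 = 0.537.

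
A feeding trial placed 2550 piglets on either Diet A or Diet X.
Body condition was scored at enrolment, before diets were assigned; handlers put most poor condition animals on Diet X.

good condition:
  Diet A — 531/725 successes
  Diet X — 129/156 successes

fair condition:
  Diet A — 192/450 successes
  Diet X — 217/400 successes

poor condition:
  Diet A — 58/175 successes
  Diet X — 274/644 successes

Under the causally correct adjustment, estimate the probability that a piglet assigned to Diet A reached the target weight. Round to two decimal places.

The starting body condition-specific comparison favours Diet X throughout, but the pooled figures favour Diet A. The question is whether to condition on starting body condition.
Starting body condition is set before the diet has any effect — it is not caused by the diet — and it independently drives the outcome. That makes it a confounder, so the causal comparison is within starting body condition levels.
Standardising Diet A to the population starting body condition mix: 0.345·531/725 + 0.333·192/450 + 0.321·58/175 = 0.502.

0.50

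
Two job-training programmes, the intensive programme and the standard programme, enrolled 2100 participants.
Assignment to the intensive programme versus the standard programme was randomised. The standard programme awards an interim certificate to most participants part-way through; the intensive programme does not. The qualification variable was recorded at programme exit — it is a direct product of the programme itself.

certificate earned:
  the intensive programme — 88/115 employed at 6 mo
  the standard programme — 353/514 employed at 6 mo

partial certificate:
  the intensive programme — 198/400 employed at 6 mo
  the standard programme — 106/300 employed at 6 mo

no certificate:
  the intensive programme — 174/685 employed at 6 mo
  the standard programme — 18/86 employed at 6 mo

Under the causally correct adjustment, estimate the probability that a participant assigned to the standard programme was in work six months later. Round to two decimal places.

0.53

Within every qualification attained during the programme level the intensive programme has the higher rate, yet pooled the standard programme does — Simpson's reversal.
Qualification attained during the programme lies on the pathway programme → qualification attained during the programme → outcome, so adjusting for it blocks the indirect effect. For the total causal effect of programme, use the unadjusted pooled rates.
So P(outcome | do(the standard programme)) is just the pooled rate for the standard programme: 477/900 = 0.530.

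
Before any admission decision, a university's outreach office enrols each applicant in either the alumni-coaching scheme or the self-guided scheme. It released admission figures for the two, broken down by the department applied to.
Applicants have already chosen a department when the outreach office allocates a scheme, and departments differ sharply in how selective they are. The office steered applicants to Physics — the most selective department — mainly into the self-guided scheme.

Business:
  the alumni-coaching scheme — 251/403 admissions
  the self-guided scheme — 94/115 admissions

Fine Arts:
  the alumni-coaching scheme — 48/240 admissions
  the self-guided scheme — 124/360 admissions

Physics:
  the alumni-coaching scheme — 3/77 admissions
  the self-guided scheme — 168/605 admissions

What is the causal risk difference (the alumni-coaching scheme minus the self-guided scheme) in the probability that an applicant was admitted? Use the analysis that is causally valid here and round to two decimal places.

The imbalance in department arose from how applicants were allocated, not from anything the outreach scheme did; and department independently affects the outcome. The pooled gap is confounded — condition on department.
Adjusting over the population distribution of department: 0.288·(0.623−0.817) + 0.333·(0.200−0.344) + 0.379·(0.039−0.278) = -0.195.

-0.19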